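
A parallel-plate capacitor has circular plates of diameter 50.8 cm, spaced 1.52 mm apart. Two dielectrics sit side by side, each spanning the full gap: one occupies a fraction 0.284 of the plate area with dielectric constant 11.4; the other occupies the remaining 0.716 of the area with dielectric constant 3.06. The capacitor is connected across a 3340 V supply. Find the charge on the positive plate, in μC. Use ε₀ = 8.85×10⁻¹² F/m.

A = π(50.8/2 cm)² = 0.203 m².
Side-by-side slabs ⇒ two capacitors in parallel, each spanning the full gap.
C₁ = κ₁ε₀A₁/d = 11.4 × 8.85×10⁻¹² × 5.76×10⁻² / 1.52×10⁻³ = 3.82×10⁻⁹ F.
C₂ = κ₂ε₀A₂/d = 3.06 × 8.85×10⁻¹² × 0.145 / 1.52×10⁻³ = 2.59×10⁻⁹ F.
C = C₁ + C₂ = 6.41×10⁻⁹ F.
Q = CV = 6.41×10⁻⁹ × 3340 = 2.14×10⁻⁵ C.

21.4 μC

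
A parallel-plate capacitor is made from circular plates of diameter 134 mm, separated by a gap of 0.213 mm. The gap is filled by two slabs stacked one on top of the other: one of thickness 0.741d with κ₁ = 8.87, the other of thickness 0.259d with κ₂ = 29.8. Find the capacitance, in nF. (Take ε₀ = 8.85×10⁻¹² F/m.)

A = π(134/2 mm)² = 1.41×10⁻² m².
Stacked slabs ⇒ two capacitors in series, each with the full plate area.
C₁ = κ₁ε₀A/d₁ = 8.87 × 8.85×10⁻¹² × 1.41×10⁻² / 1.58×10⁻⁴ = 7.01×10⁻⁹ F.
C₂ = κ₂ε₀A/d₂ = 29.8 × 8.85×10⁻¹² × 1.41×10⁻² / 5.52×10⁻⁵ = 6.74×10⁻⁸ F.
C = (1/C₁ + 1/C₂)⁻¹ = 6.35×10⁻⁹ F.

C ≈ 6.35 nF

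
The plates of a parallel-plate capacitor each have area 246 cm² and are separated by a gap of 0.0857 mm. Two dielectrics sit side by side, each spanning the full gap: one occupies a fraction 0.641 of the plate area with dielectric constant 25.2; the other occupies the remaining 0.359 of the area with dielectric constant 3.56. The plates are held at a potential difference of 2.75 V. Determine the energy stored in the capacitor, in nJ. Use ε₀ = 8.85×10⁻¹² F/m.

U ≈ 167 nJ

A = 246 cm² = 2.46×10⁻² m².
Side-by-side slabs ⇒ two capacitors in parallel, each spanning the full gap.
C₁ = κ₁ε₀A₁/d = 25.2 × 8.85×10⁻¹² × 1.58×10⁻² / 8.57×10⁻⁵ = 4.10×10⁻⁸ F.
C₂ = κ₂ε₀A₂/d = 3.56 × 8.85×10⁻¹² × 8.83×10⁻³ / 8.57×10⁻⁵ = 3.25×10⁻⁹ F.
C = C₁ + C₂ = 4.43×10⁻⁸ F.
U = ½CV² = ½ × 4.43×10⁻⁸ × (2.75)² = 1.67×10⁻⁷ J.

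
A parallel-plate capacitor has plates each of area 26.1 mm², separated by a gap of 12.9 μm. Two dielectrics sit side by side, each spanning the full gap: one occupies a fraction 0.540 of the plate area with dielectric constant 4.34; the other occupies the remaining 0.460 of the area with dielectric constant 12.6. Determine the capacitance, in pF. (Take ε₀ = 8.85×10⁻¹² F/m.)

146 pF

A = 26.1 mm² = 2.61×10⁻⁵ m².
Side-by-side slabs ⇒ two capacitors in parallel, each spanning the full gap.
C₁ = κ₁ε₀A₁/d = 4.34 × 8.85×10⁻¹² × 1.41×10⁻⁵ / 1.29×10⁻⁵ = 4.20×10⁻¹¹ F.
C₂ = κ₂ε₀A₂/d = 12.6 × 8.85×10⁻¹² × 1.20×10⁻⁵ / 1.29×10⁻⁵ = 1.04×10⁻¹⁰ F.
C = C₁ + C₂ = 1.46×10⁻¹⁰ F.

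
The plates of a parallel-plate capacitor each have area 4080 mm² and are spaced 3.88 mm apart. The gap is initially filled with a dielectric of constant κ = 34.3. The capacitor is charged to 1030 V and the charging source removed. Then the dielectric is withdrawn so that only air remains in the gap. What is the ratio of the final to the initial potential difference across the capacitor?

Isolated ⇒ Q is held fixed.
C₂ = 0.0292 C₁ and V = Q/C, so V₂/V₁ = C₁/C₂ = 34.3.

34.3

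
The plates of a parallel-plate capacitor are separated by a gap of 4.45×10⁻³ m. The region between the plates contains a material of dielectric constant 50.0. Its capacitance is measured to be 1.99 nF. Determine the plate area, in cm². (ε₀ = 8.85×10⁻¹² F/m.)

A ≈ 200 cm²

A = Cd/(κε₀) = 1.99×10⁻⁹ × 4.45×10⁻³ / (50.0 × 8.85×10⁻¹²) = 2.00×10⁻² m².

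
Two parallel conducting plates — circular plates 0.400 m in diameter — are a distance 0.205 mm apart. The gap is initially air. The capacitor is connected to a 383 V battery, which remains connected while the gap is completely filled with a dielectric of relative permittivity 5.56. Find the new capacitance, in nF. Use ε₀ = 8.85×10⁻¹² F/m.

30.2 nF

A = π(0.400/2 m)² = 0.126 m².
Initially C₁ = ε₀A/d = 8.85×10⁻¹² × 0.126 / 2.05×10⁻⁴ = 5.42×10⁻⁹ F.
C = κε₀A/d scales with κ, so C₂/C₁ = κ = 5.56.
C₂ = 5.56 × 5.42×10⁻⁹ = 3.02×10⁻⁸ F.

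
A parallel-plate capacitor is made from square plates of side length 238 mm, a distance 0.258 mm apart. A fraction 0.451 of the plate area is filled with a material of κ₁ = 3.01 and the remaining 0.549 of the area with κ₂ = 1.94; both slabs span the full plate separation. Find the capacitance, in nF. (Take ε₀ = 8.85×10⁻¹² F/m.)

A = (238 mm)² = 5.66×10⁻² m².
Side-by-side slabs ⇒ two capacitors in parallel, each spanning the full gap.
C₁ = κ₁ε₀A₁/d = 3.01 × 8.85×10⁻¹² × 2.55×10⁻² / 2.58×10⁻⁴ = 2.64×10⁻⁹ F.
C₂ = κ₂ε₀A₂/d = 1.94 × 8.85×10⁻¹² × 3.11×10⁻² / 2.58×10⁻⁴ = 2.07×10⁻⁹ F.
C = C₁ + C₂ = 4.71×10⁻⁹ F.

4.71 nF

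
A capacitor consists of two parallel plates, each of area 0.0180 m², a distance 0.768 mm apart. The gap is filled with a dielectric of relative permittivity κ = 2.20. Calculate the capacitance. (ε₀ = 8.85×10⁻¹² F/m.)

C ≈ 456 pF

C = κε₀A/d = 2.20 × 8.85×10⁻¹² × 1.80×10⁻² / 7.68×10⁻⁴ = 4.56×10⁻¹⁰ F.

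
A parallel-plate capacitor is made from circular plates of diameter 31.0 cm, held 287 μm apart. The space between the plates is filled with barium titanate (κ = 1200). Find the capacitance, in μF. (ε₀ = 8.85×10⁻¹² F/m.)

A = π(31.0/2 cm)² = 7.55×10⁻² m².
C = κε₀A/d = 1200 × 8.85×10⁻¹² × 7.55×10⁻² / 2.87×10⁻⁴ = 2.79×10⁻⁶ F.

2.79 μF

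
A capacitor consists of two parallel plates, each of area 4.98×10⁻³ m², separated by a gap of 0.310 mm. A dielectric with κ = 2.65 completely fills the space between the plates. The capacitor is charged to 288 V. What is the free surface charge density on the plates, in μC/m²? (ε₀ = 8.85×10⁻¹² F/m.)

C = κε₀A/d = 2.65 × 8.85×10⁻¹² × 4.98×10⁻³ / 3.10×10⁻⁴ = 3.77×10⁻¹⁰ F.
σ = Q/A = CV/A = 3.77×10⁻¹⁰ × 288 / 4.98×10⁻³ = 2.18×10⁻⁵ C/m².

21.8 μC/m²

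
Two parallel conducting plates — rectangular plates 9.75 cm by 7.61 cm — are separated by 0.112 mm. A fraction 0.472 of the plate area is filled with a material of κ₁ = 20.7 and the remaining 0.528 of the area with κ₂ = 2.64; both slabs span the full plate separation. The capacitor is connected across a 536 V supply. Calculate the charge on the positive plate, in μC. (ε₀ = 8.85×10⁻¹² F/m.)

Q ≈ 3.51 μC

A = 9.75 × 7.61 cm² = 7.42×10⁻³ m².
Side-by-side slabs ⇒ two capacitors in parallel, each spanning the full gap.
C₁ = κ₁ε₀A₁/d = 20.7 × 8.85×10⁻¹² × 3.50×10⁻³ / 1.12×10⁻⁴ = 5.73×10⁻⁹ F.
C₂ = κ₂ε₀A₂/d = 2.64 × 8.85×10⁻¹² × 3.92×10⁻³ / 1.12×10⁻⁴ = 8.17×10⁻¹⁰ F.
C = C₁ + C₂ = 6.55×10⁻⁹ F.
Q = CV = 6.55×10⁻⁹ × 536 = 3.51×10⁻⁶ C.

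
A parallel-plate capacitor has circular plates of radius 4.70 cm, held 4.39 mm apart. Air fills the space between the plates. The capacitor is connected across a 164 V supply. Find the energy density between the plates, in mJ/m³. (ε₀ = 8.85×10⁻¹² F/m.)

E = V/d = 164 / 4.39×10⁻³ = 3.74×10⁴ V/m.
u = ½ε₀E² = ½ × 8.85×10⁻¹² × (3.74×10⁴)² = 6.18×10⁻³ J/m³.

u ≈ 6.18 mJ/m³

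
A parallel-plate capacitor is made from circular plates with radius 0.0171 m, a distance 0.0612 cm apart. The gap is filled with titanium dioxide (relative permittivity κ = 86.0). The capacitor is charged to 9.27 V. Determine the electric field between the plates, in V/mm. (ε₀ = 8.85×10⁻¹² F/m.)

15.1 V/mm

E = V/d = 9.27 / 6.12×10⁻⁴ = 1.51×10⁴ V/m.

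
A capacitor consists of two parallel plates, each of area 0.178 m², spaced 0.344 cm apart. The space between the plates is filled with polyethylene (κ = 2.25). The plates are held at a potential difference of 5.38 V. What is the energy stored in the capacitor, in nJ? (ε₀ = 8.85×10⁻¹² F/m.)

U ≈ 14.9 nJ

C = κε₀A/d = 2.25 × 8.85×10⁻¹² × 0.178 / 3.44×10⁻³ = 1.03×10⁻⁹ F.
U = ½CV² = ½ × 1.03×10⁻⁹ × (5.38)² = 1.49×10⁻⁸ J.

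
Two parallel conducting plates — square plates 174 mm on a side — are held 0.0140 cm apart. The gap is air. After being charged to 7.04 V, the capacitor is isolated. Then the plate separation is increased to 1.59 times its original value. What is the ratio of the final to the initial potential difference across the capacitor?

Isolated ⇒ Q is held fixed.
C₂ = 0.629 C₁ and V = Q/C, so V₂/V₁ = C₁/C₂ = 1.59.

V₂/V₁ ≈ 1.59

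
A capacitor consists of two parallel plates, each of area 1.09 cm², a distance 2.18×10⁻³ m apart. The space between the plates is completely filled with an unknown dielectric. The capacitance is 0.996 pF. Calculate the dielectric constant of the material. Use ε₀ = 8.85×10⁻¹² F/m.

2.25

A = 1.09 cm² = 1.09×10⁻⁴ m².
κ = Cd/(ε₀A) = 9.96×10⁻¹³ × 2.18×10⁻³ / (8.85×10⁻¹² × 1.09×10⁻⁴) = 2.25.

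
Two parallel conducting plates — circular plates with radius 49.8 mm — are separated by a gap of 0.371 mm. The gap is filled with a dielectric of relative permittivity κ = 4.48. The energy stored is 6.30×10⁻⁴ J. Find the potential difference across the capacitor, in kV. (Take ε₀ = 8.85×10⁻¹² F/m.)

V ≈ 1.23 kV

A = π(49.8 mm)² = 7.79×10⁻³ m².
C = κε₀A/d = 4.48 × 8.85×10⁻¹² × 7.79×10⁻³ / 3.71×10⁻⁴ = 8.33×10⁻¹⁰ F.
V = √(2U/C) = √(2 × 6.30×10⁻⁴ / 8.33×10⁻¹⁰) = 1.23×10³ V.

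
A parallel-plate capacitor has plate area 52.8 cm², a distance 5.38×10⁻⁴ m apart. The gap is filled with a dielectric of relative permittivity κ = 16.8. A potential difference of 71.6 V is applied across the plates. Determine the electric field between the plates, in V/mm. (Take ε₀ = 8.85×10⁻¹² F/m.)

E = V/d = 71.6 / 5.38×10⁻⁴ = 1.33×10⁵ V/m.

E ≈ 133 V/mm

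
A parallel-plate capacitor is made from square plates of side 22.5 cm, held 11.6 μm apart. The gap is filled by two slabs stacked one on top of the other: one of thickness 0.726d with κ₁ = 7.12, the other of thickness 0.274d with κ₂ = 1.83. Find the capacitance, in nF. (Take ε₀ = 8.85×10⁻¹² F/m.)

C ≈ 153 nF

A = (22.5 cm)² = 5.06×10⁻² m².
Stacked slabs ⇒ two capacitors in series, each with the full plate area.
C₁ = κ₁ε₀A/d₁ = 7.12 × 8.85×10⁻¹² × 5.06×10⁻² / 8.42×10⁻⁶ = 3.79×10⁻⁷ F.
C₂ = κ₂ε₀A/d₂ = 1.83 × 8.85×10⁻¹² × 5.06×10⁻² / 3.18×10⁻⁶ = 2.58×10⁻⁷ F.
C = (1/C₁ + 1/C₂)⁻¹ = 1.53×10⁻⁷ F.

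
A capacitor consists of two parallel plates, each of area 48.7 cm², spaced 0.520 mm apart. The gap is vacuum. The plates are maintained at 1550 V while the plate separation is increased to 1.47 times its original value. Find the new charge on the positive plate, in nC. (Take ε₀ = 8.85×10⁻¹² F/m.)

87.4 nC

A = 48.7 cm² = 4.87×10⁻³ m².
Initially C₁ = ε₀A/d = 8.85×10⁻¹² × 4.87×10⁻³ / 5.20×10⁻⁴ = 8.29×10⁻¹¹ F.
Q₁ = 1.28×10⁻⁷ C.
Battery connected ⇒ V is held fixed. C₂ = 0.680 C₁ and Q = CV, so Q₂/Q₁ = C₂/C₁ = 0.680.
Q₂ = 0.680 × 1.28×10⁻⁷ = 8.74×10⁻⁸ C.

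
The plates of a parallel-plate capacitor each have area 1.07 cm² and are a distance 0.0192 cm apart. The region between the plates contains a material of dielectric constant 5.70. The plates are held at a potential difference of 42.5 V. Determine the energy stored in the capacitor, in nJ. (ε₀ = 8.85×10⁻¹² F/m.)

A = 1.07 cm² = 1.07×10⁻⁴ m².
C = κε₀A/d = 5.70 × 8.85×10⁻¹² × 1.07×10⁻⁴ / 1.92×10⁻⁴ = 2.81×10⁻¹¹ F.
U = ½CV² = ½ × 2.81×10⁻¹¹ × (42.5)² = 2.54×10⁻⁸ J.

U ≈ 25.4 nJ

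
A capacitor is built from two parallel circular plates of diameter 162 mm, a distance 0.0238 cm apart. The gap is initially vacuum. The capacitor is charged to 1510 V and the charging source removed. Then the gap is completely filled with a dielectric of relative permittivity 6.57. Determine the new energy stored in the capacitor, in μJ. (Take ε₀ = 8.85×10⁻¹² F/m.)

U ≈ 133 μJ

A = π(162/2 mm)² = 2.06×10⁻² m².
Initially C₁ = ε₀A/d = 8.85×10⁻¹² × 2.06×10⁻² / 2.38×10⁻⁴ = 7.66×10⁻¹⁰ F.
U₁ = 8.74×10⁻⁴ J.
Isolated ⇒ Q is held fixed. C₂ = 6.57 C₁ and U = Q²/(2C), so U₂/U₁ = C₁/C₂ = 0.152.
U₂ = 0.152 × 8.74×10⁻⁴ = 1.33×10⁻⁴ J.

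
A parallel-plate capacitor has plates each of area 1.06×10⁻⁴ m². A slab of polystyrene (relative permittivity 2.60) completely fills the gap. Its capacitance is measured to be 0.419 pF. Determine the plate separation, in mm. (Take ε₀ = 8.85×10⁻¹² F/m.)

5.82 mm

d = κε₀A/C = 2.60 × 8.85×10⁻¹² × 1.06×10⁻⁴ / 4.19×10⁻¹³ = 5.82×10⁻³ m.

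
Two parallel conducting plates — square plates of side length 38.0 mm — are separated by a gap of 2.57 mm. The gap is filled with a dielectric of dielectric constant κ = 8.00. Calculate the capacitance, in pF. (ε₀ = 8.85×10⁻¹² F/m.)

C ≈ 39.8 pF

A = (38.0 mm)² = 1.44×10⁻³ m².
C = κε₀A/d = 8.00 × 8.85×10⁻¹² × 1.44×10⁻³ / 2.57×10⁻³ = 3.98×10⁻¹¹ F.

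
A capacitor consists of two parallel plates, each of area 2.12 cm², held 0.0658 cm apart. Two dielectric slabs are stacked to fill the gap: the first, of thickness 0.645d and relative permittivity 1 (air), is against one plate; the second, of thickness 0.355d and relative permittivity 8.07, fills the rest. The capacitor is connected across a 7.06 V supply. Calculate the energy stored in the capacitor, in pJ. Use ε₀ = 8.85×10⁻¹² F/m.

103 pJ

A = 2.12 cm² = 2.12×10⁻⁴ m².
Stacked slabs ⇒ two capacitors in series, each with the full plate area.
C₁ = κ₁ε₀A/d₁ = 1.00 × 8.85×10⁻¹² × 2.12×10⁻⁴ / 4.24×10⁻⁴ = 4.42×10⁻¹² F.
C₂ = κ₂ε₀A/d₂ = 8.07 × 8.85×10⁻¹² × 2.12×10⁻⁴ / 2.34×10⁻⁴ = 6.48×10⁻¹¹ F.
C = (1/C₁ + 1/C₂)⁻¹ = 4.14×10⁻¹² F.
U = ½CV² = ½ × 4.14×10⁻¹² × (7.06)² = 1.03×10⁻¹⁰ J.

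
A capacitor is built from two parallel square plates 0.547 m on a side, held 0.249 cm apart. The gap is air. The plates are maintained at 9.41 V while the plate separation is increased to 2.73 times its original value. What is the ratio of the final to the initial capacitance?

C₂/C₁ ≈ 0.366

C = ε₀A/d scales as 1/d, so C₂/C₁ = d₁/d₂ = 1/2.73 = 0.366.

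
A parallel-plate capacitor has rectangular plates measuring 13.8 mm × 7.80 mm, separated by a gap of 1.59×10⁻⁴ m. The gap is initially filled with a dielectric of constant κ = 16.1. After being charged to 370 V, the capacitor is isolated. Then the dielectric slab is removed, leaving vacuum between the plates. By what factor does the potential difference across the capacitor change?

Isolated ⇒ Q is held fixed.
C₂ = 0.0621 C₁ and V = Q/C, so V₂/V₁ = C₁/C₂ = 16.1.

V₂/V₁ ≈ 16.1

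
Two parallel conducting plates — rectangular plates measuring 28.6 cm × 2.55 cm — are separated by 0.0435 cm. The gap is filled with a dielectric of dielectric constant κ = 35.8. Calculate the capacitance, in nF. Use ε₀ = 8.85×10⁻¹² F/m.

A = 28.6 × 2.55 cm² = 7.29×10⁻³ m².
C = κε₀A/d = 35.8 × 8.85×10⁻¹² × 7.29×10⁻³ / 4.35×10⁻⁴ = 5.31×10⁻⁹ F.

C ≈ 5.31 nF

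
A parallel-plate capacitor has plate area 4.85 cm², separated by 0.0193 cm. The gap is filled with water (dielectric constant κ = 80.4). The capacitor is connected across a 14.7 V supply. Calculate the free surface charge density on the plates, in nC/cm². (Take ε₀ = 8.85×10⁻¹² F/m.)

A = 4.85 cm² = 4.85×10⁻⁴ m².
C = κε₀A/d = 80.4 × 8.85×10⁻¹² × 4.85×10⁻⁴ / 1.93×10⁻⁴ = 1.79×10⁻⁹ F.
σ = Q/A = CV/A = 1.79×10⁻⁹ × 14.7 / 4.85×10⁻⁴ = 5.42×10⁻⁵ C/m².

5.42 nC/cm²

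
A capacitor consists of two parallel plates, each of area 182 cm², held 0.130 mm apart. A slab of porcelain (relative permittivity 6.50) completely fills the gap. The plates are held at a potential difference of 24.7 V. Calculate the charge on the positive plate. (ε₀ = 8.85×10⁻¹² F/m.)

Q ≈ 199 nC

A = 182 cm² = 1.82×10⁻² m².
C = κε₀A/d = 6.50 × 8.85×10⁻¹² × 1.82×10⁻² / 1.30×10⁻⁴ = 8.05×10⁻⁹ F.
Q = CV = 8.05×10⁻⁹ × 24.7 = 1.99×10⁻⁷ C.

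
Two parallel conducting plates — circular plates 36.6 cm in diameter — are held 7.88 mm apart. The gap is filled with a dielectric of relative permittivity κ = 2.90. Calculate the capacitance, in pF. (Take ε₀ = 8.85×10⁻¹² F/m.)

A = π(36.6/2 cm)² = 0.105 m².
C = κε₀A/d = 2.90 × 8.85×10⁻¹² × 0.105 / 7.88×10⁻³ = 3.43×10⁻¹⁰ F.

C ≈ 343 pF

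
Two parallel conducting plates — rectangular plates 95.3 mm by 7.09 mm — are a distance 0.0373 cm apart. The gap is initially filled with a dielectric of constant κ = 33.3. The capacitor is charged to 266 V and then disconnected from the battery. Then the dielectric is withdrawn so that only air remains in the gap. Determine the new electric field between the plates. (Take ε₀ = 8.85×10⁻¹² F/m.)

A = 95.3 × 7.09 mm² = 6.76×10⁻⁴ m².
Initially C₁ = κε₀A/d = 33.3 × 8.85×10⁻¹² × 6.76×10⁻⁴ / 3.73×10⁻⁴ = 5.34×10⁻¹⁰ F.
E₁ = 7.13×10⁵ V/m.
Isolated ⇒ Q is held fixed. V₂ = Q/C₂ = V₁/0.0300; E = V/d, so E₂/E₁ = (V₂/V₁)(d₁/d₂) = 33.3.
E₂ = 33.3 × 7.13×10⁵ = 2.37×10⁷ V/m.

23.7 MV/m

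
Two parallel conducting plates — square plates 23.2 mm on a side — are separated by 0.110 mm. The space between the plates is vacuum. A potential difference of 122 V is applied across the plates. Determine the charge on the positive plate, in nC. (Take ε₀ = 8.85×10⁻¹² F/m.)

A = (23.2 mm)² = 5.38×10⁻⁴ m².
C = ε₀A/d = 8.85×10⁻¹² × 5.38×10⁻⁴ / 1.10×10⁻⁴ = 4.33×10⁻¹¹ F.
Q = CV = 4.33×10⁻¹¹ × 122 = 5.28×10⁻⁹ C.

5.28 nC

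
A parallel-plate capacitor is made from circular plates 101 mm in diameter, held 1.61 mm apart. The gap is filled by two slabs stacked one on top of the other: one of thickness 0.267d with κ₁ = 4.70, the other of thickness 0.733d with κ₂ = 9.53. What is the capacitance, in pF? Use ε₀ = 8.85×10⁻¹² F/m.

A = π(101/2 mm)² = 8.01×10⁻³ m².
Stacked slabs ⇒ two capacitors in series, each with the full plate area.
C₁ = κ₁ε₀A/d₁ = 4.70 × 8.85×10⁻¹² × 8.01×10⁻³ / 4.30×10⁻⁴ = 7.75×10⁻¹⁰ F.
C₂ = κ₂ε₀A/d₂ = 9.53 × 8.85×10⁻¹² × 8.01×10⁻³ / 1.18×10⁻³ = 5.73×10⁻¹⁰ F.
C = (1/C₁ + 1/C₂)⁻¹ = 3.29×10⁻¹⁰ F.

329 pF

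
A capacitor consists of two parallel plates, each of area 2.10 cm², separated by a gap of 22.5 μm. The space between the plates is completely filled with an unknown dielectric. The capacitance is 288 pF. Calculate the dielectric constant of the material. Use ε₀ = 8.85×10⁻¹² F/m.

A = 2.10 cm² = 2.10×10⁻⁴ m².
κ = Cd/(ε₀A) = 2.88×10⁻¹⁰ × 2.25×10⁻⁵ / (8.85×10⁻¹² × 2.10×10⁻⁴) = 3.49.

κ ≈ 3.49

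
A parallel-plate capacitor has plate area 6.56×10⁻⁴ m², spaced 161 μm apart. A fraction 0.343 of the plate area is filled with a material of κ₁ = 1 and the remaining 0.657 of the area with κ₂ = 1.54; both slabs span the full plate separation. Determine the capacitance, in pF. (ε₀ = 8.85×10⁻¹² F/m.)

48.9 pF

Side-by-side slabs ⇒ two capacitors in parallel, each spanning the full gap.
C₁ = κ₁ε₀A₁/d = 1.00 × 8.85×10⁻¹² × 2.25×10⁻⁴ / 1.61×10⁻⁴ = 1.24×10⁻¹¹ F.
C₂ = κ₂ε₀A₂/d = 1.54 × 8.85×10⁻¹² × 4.31×10⁻⁴ / 1.61×10⁻⁴ = 3.65×10⁻¹¹ F.
C = C₁ + C₂ = 4.89×10⁻¹¹ F.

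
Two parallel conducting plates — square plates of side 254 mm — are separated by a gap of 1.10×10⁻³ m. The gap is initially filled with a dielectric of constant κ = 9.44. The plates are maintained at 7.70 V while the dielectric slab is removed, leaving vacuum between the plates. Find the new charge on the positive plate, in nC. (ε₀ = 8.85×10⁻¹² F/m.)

Q ≈ 4.00 nC

A = (254 mm)² = 6.45×10⁻² m².
Initially C₁ = κε₀A/d = 9.44 × 8.85×10⁻¹² × 6.45×10⁻² / 1.10×10⁻³ = 4.90×10⁻⁹ F.
Q₁ = 3.77×10⁻⁸ C.
Battery connected ⇒ V is held fixed. C₂ = 0.106 C₁ and Q = CV, so Q₂/Q₁ = C₂/C₁ = 0.106.
Q₂ = 0.106 × 3.77×10⁻⁸ = 4.00×10⁻⁹ C.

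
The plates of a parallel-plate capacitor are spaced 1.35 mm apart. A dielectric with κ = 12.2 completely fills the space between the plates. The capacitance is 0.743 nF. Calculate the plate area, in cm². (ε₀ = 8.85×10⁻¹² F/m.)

92.9 cm²

A = Cd/(κε₀) = 7.43×10⁻¹⁰ × 1.35×10⁻³ / (12.2 × 8.85×10⁻¹²) = 9.29×10⁻³ m².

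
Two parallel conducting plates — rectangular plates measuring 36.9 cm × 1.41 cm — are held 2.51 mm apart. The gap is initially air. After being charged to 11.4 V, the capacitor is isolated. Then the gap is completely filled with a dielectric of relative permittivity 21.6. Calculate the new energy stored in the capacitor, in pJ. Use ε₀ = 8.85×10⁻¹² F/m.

A = 36.9 × 1.41 cm² = 5.20×10⁻³ m².
Initially C₁ = ε₀A/d = 8.85×10⁻¹² × 5.20×10⁻³ / 2.51×10⁻³ = 1.83×10⁻¹¹ F.
U₁ = 1.19×10⁻⁹ J.
Isolated ⇒ Q is held fixed. C₂ = 21.6 C₁ and U = Q²/(2C), so U₂/U₁ = C₁/C₂ = 0.0463.
U₂ = 0.0463 × 1.19×10⁻⁹ = 5.52×10⁻¹¹ J.

55.2 pJ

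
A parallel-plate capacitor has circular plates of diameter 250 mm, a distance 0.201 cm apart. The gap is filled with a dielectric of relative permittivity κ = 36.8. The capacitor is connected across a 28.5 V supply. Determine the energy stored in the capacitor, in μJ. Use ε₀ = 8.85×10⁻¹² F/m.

U ≈ 3.23 μJ

A = π(250/2 mm)² = 4.91×10⁻² m².
C = κε₀A/d = 36.8 × 8.85×10⁻¹² × 4.91×10⁻² / 2.01×10⁻³ = 7.95×10⁻⁹ F.
U = ½CV² = ½ × 7.95×10⁻⁹ × (28.5)² = 3.23×10⁻⁶ J.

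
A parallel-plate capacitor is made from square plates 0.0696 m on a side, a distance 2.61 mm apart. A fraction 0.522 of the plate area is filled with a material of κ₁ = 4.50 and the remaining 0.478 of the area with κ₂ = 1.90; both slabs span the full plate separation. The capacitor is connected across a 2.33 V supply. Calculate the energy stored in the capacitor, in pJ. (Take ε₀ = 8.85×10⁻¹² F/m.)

A = (0.0696 m)² = 4.84×10⁻³ m².
Side-by-side slabs ⇒ two capacitors in parallel, each spanning the full gap.
C₁ = κ₁ε₀A₁/d = 4.50 × 8.85×10⁻¹² × 2.53×10⁻³ / 2.61×10⁻³ = 3.86×10⁻¹¹ F.
C₂ = κ₂ε₀A₂/d = 1.90 × 8.85×10⁻¹² × 2.32×10⁻³ / 2.61×10⁻³ = 1.49×10⁻¹¹ F.
C = C₁ + C₂ = 5.35×10⁻¹¹ F.
U = ½CV² = ½ × 5.35×10⁻¹¹ × (2.33)² = 1.45×10⁻¹⁰ J.

U ≈ 145 pJ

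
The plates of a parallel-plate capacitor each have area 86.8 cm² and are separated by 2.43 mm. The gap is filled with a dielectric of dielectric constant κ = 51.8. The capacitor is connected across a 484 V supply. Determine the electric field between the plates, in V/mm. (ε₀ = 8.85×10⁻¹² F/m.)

199 V/mm

E = V/d = 484 / 2.43×10⁻³ = 1.99×10⁵ V/m.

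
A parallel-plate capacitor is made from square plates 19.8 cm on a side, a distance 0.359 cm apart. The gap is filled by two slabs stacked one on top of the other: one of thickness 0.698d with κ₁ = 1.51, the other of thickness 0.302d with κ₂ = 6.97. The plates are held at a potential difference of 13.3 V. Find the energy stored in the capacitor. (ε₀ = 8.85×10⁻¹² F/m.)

U ≈ 16.9 nJ

A = (19.8 cm)² = 3.92×10⁻² m².
Stacked slabs ⇒ two capacitors in series, each with the full plate area.
C₁ = κ₁ε₀A/d₁ = 1.51 × 8.85×10⁻¹² × 3.92×10⁻² / 2.51×10⁻³ = 2.09×10⁻¹⁰ F.
C₂ = κ₂ε₀A/d₂ = 6.97 × 8.85×10⁻¹² × 3.92×10⁻² / 1.08×10⁻³ = 2.23×10⁻⁹ F.
C = (1/C₁ + 1/C₂)⁻¹ = 1.91×10⁻¹⁰ F.
U = ½CV² = ½ × 1.91×10⁻¹⁰ × (13.3)² = 1.69×10⁻⁸ J.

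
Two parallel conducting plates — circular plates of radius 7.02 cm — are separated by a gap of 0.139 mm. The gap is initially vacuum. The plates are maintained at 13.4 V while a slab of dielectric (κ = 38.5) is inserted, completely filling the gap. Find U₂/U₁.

Battery connected ⇒ V is held fixed.
C₂ = 38.5 C₁ and U = ½CV², so U₂/U₁ = C₂/C₁ = 38.5.

U₂/U₁ ≈ 38.5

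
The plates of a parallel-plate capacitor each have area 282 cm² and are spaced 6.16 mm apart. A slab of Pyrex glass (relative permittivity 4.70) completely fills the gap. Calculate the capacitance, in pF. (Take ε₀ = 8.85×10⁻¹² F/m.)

C ≈ 190 pF

A = 282 cm² = 2.82×10⁻² m².
C = κε₀A/d = 4.70 × 8.85×10⁻¹² × 2.82×10⁻² / 6.16×10⁻³ = 1.90×10⁻¹⁰ F.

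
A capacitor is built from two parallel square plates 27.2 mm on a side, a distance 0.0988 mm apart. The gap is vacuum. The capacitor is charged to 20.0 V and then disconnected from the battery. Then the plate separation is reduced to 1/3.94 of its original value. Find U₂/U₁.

Isolated ⇒ Q is held fixed.
C₂ = 3.94 C₁ and U = Q²/(2C), so U₂/U₁ = C₁/C₂ = 0.254.

U₂/U₁ ≈ 0.254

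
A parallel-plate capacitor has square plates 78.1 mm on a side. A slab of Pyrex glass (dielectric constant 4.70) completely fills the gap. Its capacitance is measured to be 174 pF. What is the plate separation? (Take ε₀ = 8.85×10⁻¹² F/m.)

A = (78.1 mm)² = 6.10×10⁻³ m².
d = κε₀A/C = 4.70 × 8.85×10⁻¹² × 6.10×10⁻³ / 1.74×10⁻¹⁰ = 1.46×10⁻³ m.

d ≈ 1.46 mm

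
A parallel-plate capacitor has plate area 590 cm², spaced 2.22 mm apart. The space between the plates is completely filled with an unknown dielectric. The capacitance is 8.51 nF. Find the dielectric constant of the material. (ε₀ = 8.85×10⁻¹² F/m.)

κ ≈ 36.2

A = 590 cm² = 5.90×10⁻² m².
κ = Cd/(ε₀A) = 8.51×10⁻⁹ × 2.22×10⁻³ / (8.85×10⁻¹² × 5.90×10⁻²) = 36.2.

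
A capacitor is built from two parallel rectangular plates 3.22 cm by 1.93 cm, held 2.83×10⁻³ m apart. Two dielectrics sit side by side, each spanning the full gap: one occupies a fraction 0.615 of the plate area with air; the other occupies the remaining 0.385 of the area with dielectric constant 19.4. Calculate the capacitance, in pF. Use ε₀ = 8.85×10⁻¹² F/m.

15.7 pF

A = 3.22 × 1.93 cm² = 6.21×10⁻⁴ m².
Side-by-side slabs ⇒ two capacitors in parallel, each spanning the full gap.
C₁ = κ₁ε₀A₁/d = 1.00 × 8.85×10⁻¹² × 3.82×10⁻⁴ / 2.83×10⁻³ = 1.20×10⁻¹² F.
C₂ = κ₂ε₀A₂/d = 19.4 × 8.85×10⁻¹² × 2.39×10⁻⁴ / 2.83×10⁻³ = 1.45×10⁻¹¹ F.
C = C₁ + C₂ = 1.57×10⁻¹¹ F.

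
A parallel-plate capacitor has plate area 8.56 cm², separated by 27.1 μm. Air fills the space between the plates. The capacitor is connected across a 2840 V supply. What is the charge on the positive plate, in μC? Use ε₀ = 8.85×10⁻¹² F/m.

Q ≈ 0.794 μC

A = 8.56 cm² = 8.56×10⁻⁴ m².
C = ε₀A/d = 8.85×10⁻¹² × 8.56×10⁻⁴ / 2.71×10⁻⁵ = 2.80×10⁻¹⁰ F.
Q = CV = 2.80×10⁻¹⁰ × 2840 = 7.94×10⁻⁷ C.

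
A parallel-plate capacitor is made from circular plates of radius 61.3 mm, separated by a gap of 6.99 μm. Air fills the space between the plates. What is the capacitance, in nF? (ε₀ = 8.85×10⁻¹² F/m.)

C ≈ 14.9 nF

A = π(61.3 mm)² = 1.18×10⁻² m².
C = ε₀A/d = 8.85×10⁻¹² × 1.18×10⁻² / 6.99×10⁻⁶ = 1.49×10⁻⁸ F.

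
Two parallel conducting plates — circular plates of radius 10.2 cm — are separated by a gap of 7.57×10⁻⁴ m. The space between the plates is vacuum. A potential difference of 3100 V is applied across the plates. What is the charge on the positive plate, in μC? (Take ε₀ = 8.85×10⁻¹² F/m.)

A = π(10.2 cm)² = 3.27×10⁻² m².
C = ε₀A/d = 8.85×10⁻¹² × 3.27×10⁻² / 7.57×10⁻⁴ = 3.82×10⁻¹⁰ F.
Q = CV = 3.82×10⁻¹⁰ × 3100 = 1.18×10⁻⁶ C.

1.18 μC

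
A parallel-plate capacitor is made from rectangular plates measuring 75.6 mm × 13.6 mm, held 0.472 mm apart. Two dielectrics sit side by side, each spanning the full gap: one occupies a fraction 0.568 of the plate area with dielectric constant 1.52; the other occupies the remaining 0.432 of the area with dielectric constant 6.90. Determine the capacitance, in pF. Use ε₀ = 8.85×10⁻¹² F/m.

74.1 pF

A = 75.6 × 13.6 mm² = 1.03×10⁻³ m².
Side-by-side slabs ⇒ two capacitors in parallel, each spanning the full gap.
C₁ = κ₁ε₀A₁/d = 1.52 × 8.85×10⁻¹² × 5.84×10⁻⁴ / 4.72×10⁻⁴ = 1.66×10⁻¹¹ F.
C₂ = κ₂ε₀A₂/d = 6.90 × 8.85×10⁻¹² × 4.44×10⁻⁴ / 4.72×10⁻⁴ = 5.75×10⁻¹¹ F.
C = C₁ + C₂ = 7.41×10⁻¹¹ F.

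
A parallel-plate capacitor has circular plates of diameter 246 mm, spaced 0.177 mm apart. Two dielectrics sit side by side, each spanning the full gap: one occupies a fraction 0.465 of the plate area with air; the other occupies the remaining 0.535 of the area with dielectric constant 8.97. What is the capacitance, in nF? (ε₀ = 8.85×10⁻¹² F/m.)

A = π(246/2 mm)² = 4.75×10⁻² m².
Side-by-side slabs ⇒ two capacitors in parallel, each spanning the full gap.
C₁ = κ₁ε₀A₁/d = 1.00 × 8.85×10⁻¹² × 2.21×10⁻² / 1.77×10⁻⁴ = 1.11×10⁻⁹ F.
C₂ = κ₂ε₀A₂/d = 8.97 × 8.85×10⁻¹² × 2.54×10⁻² / 1.77×10⁻⁴ = 1.14×10⁻⁸ F.
C = C₁ + C₂ = 1.25×10⁻⁸ F.

C ≈ 12.5 nF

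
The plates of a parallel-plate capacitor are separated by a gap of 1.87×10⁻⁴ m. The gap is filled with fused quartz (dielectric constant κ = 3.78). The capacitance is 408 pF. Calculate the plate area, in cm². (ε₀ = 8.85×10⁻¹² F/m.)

A = Cd/(κε₀) = 4.08×10⁻¹⁰ × 1.87×10⁻⁴ / (3.78 × 8.85×10⁻¹²) = 2.28×10⁻³ m².

A ≈ 22.8 cm²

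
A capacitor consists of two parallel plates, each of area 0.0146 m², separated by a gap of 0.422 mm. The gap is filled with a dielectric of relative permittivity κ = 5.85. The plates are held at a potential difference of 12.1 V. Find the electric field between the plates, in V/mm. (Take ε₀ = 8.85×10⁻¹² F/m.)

E = V/d = 12.1 / 4.22×10⁻⁴ = 2.87×10⁴ V/m.

E ≈ 28.7 V/mm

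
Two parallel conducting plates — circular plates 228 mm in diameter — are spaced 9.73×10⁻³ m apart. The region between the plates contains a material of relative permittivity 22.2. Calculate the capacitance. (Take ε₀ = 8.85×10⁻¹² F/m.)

C ≈ 0.824 nF

A = π(228/2 mm)² = 4.08×10⁻² m².
C = κε₀A/d = 22.2 × 8.85×10⁻¹² × 4.08×10⁻² / 9.73×10⁻³ = 8.24×10⁻¹⁰ F.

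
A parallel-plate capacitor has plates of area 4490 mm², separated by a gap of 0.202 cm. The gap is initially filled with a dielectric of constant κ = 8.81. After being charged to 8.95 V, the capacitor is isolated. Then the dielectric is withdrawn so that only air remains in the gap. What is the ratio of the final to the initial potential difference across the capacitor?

Isolated ⇒ Q is held fixed.
C₂ = 0.114 C₁ and V = Q/C, so V₂/V₁ = C₁/C₂ = 8.81.

V₂/V₁ ≈ 8.81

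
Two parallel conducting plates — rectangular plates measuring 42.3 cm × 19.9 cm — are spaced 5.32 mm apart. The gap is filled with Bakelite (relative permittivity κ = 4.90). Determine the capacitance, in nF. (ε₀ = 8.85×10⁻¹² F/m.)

C ≈ 0.686 nF

A = 42.3 × 19.9 cm² = 8.42×10⁻² m².
C = κε₀A/d = 4.90 × 8.85×10⁻¹² × 8.42×10⁻² / 5.32×10⁻³ = 6.86×10⁻¹⁰ F.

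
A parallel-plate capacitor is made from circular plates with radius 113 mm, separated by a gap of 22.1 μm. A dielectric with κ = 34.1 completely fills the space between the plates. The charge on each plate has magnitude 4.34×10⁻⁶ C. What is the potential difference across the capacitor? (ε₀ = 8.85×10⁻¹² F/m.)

7.92 V

A = π(113 mm)² = 4.01×10⁻² m².
C = κε₀A/d = 34.1 × 8.85×10⁻¹² × 4.01×10⁻² / 2.21×10⁻⁵ = 5.48×10⁻⁷ F.
V = Q/C = 4.34×10⁻⁶ / 5.48×10⁻⁷ = 7.92 V.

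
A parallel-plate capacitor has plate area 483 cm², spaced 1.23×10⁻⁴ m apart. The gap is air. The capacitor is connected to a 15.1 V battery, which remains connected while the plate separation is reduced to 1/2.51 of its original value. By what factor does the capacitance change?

2.51

C = ε₀A/d scales as 1/d, so C₂/C₁ = d₁/d₂ = 2.51.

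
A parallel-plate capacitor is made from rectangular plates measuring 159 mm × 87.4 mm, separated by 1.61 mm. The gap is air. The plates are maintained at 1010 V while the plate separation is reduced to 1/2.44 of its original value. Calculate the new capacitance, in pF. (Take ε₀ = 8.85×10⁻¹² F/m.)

C ≈ 186 pF

A = 159 × 87.4 mm² = 1.39×10⁻² m².
Initially C₁ = ε₀A/d = 8.85×10⁻¹² × 1.39×10⁻² / 1.61×10⁻³ = 7.64×10⁻¹¹ F.
C = ε₀A/d scales as 1/d, so C₂/C₁ = d₁/d₂ = 2.44.
C₂ = 2.44 × 7.64×10⁻¹¹ = 1.86×10⁻¹⁰ F.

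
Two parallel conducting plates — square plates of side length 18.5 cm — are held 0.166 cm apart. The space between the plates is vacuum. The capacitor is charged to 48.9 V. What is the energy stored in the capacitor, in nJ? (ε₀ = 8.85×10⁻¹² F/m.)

A = (18.5 cm)² = 3.42×10⁻² m².
C = ε₀A/d = 8.85×10⁻¹² × 3.42×10⁻² / 1.66×10⁻³ = 1.82×10⁻¹⁰ F.
U = ½CV² = ½ × 1.82×10⁻¹⁰ × (48.9)² = 2.18×10⁻⁷ J.

U ≈ 218 nJ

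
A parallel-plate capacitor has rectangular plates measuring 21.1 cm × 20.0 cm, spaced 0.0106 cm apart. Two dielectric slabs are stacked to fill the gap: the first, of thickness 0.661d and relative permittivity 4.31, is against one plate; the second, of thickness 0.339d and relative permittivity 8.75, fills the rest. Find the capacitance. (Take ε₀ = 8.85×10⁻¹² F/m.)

18.3 nF

A = 21.1 × 20.0 cm² = 4.22×10⁻² m².
Stacked slabs ⇒ two capacitors in series, each with the full plate area.
C₁ = κ₁ε₀A/d₁ = 4.31 × 8.85×10⁻¹² × 4.22×10⁻² / 7.01×10⁻⁵ = 2.30×10⁻⁸ F.
C₂ = κ₂ε₀A/d₂ = 8.75 × 8.85×10⁻¹² × 4.22×10⁻² / 3.59×10⁻⁵ = 9.09×10⁻⁸ F.
C = (1/C₁ + 1/C₂)⁻¹ = 1.83×10⁻⁸ F.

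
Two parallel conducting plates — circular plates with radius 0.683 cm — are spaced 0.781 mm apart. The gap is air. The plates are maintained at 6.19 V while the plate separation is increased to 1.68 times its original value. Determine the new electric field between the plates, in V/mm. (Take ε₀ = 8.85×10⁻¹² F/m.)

A = π(0.683 cm)² = 1.47×10⁻⁴ m².
Initially C₁ = ε₀A/d = 8.85×10⁻¹² × 1.47×10⁻⁴ / 7.81×10⁻⁴ = 1.66×10⁻¹² F.
E₁ = 7.93×10³ V/m.
Battery connected ⇒ V is held fixed. E = V/d, so E₂/E₁ = d₁/d₂ = 0.595.
E₂ = 0.595 × 7.93×10³ = 4.72×10³ V/m.

E ≈ 4.72 V/mm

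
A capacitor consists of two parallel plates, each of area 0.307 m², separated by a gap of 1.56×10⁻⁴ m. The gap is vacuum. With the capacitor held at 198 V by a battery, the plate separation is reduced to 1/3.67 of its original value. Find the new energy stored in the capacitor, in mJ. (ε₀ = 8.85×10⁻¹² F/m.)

Initially C₁ = ε₀A/d = 8.85×10⁻¹² × 0.307 / 1.56×10⁻⁴ = 1.74×10⁻⁸ F.
U₁ = 3.41×10⁻⁴ J.
Battery connected ⇒ V is held fixed. C₂ = 3.67 C₁ and U = ½CV², so U₂/U₁ = C₂/C₁ = 3.67.
U₂ = 3.67 × 3.41×10⁻⁴ = 1.25×10⁻³ J.

1.25 mJ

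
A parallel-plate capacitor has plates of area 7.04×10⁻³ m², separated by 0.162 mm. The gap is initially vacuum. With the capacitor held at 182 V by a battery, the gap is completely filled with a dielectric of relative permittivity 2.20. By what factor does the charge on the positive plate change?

Battery connected ⇒ V is held fixed.
C₂ = 2.20 C₁ and Q = CV, so Q₂/Q₁ = C₂/C₁ = 2.20.

Q₂/Q₁ ≈ 2.20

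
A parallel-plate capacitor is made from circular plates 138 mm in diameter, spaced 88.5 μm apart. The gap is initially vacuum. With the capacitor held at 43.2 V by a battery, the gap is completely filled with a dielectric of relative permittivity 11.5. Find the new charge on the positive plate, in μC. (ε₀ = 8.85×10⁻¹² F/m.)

A = π(138/2 mm)² = 1.50×10⁻² m².
Initially C₁ = ε₀A/d = 8.85×10⁻¹² × 1.50×10⁻² / 8.85×10⁻⁵ = 1.50×10⁻⁹ F.
Q₁ = 6.46×10⁻⁸ C.
Battery connected ⇒ V is held fixed. C₂ = 11.5 C₁ and Q = CV, so Q₂/Q₁ = C₂/C₁ = 11.5.
Q₂ = 11.5 × 6.46×10⁻⁸ = 7.43×10⁻⁷ C.

0.743 μC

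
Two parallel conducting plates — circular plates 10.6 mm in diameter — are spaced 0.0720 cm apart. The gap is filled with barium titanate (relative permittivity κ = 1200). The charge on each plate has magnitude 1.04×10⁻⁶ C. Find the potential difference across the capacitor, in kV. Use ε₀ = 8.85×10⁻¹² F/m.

V ≈ 0.799 kV

A = π(10.6/2 mm)² = 8.82×10⁻⁵ m².
C = κε₀A/d = 1200 × 8.85×10⁻¹² × 8.82×10⁻⁵ / 7.20×10⁻⁴ = 1.30×10⁻⁹ F.
V = Q/C = 1.04×10⁻⁶ / 1.30×10⁻⁹ = 7.99×10² V.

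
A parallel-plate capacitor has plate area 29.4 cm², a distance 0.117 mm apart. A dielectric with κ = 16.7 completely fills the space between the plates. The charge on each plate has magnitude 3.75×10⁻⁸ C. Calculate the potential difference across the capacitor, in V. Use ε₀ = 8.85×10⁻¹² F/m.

V ≈ 10.1 V

A = 29.4 cm² = 2.94×10⁻³ m².
C = κε₀A/d = 16.7 × 8.85×10⁻¹² × 2.94×10⁻³ / 1.17×10⁻⁴ = 3.71×10⁻⁹ F.
V = Q/C = 3.75×10⁻⁸ / 3.71×10⁻⁹ = 10.1 V.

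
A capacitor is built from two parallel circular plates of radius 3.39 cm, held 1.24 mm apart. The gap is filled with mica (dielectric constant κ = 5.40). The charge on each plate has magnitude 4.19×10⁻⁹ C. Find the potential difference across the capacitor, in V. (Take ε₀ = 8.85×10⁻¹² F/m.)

V ≈ 30.1 V

A = π(3.39 cm)² = 3.61×10⁻³ m².
C = κε₀A/d = 5.40 × 8.85×10⁻¹² × 3.61×10⁻³ / 1.24×10⁻³ = 1.39×10⁻¹⁰ F.
V = Q/C = 4.19×10⁻⁹ / 1.39×10⁻¹⁰ = 30.1 V.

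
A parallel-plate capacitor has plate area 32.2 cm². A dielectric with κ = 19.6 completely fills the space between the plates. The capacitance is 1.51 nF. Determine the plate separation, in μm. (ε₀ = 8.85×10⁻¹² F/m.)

d ≈ 370 μm

A = 32.2 cm² = 3.22×10⁻³ m².
d = κε₀A/C = 19.6 × 8.85×10⁻¹² × 3.22×10⁻³ / 1.51×10⁻⁹ = 3.70×10⁻⁴ m.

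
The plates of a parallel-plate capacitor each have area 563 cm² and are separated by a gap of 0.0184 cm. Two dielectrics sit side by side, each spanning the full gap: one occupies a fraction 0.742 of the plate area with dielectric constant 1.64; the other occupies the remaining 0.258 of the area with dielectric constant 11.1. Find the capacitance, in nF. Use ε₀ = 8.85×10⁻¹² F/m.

A = 563 cm² = 5.63×10⁻² m².
Side-by-side slabs ⇒ two capacitors in parallel, each spanning the full gap.
C₁ = κ₁ε₀A₁/d = 1.64 × 8.85×10⁻¹² × 4.18×10⁻² / 1.84×10⁻⁴ = 3.30×10⁻⁹ F.
C₂ = κ₂ε₀A₂/d = 11.1 × 8.85×10⁻¹² × 1.45×10⁻² / 1.84×10⁻⁴ = 7.75×10⁻⁹ F.
C = C₁ + C₂ = 1.11×10⁻⁸ F.

C ≈ 11.1 nF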